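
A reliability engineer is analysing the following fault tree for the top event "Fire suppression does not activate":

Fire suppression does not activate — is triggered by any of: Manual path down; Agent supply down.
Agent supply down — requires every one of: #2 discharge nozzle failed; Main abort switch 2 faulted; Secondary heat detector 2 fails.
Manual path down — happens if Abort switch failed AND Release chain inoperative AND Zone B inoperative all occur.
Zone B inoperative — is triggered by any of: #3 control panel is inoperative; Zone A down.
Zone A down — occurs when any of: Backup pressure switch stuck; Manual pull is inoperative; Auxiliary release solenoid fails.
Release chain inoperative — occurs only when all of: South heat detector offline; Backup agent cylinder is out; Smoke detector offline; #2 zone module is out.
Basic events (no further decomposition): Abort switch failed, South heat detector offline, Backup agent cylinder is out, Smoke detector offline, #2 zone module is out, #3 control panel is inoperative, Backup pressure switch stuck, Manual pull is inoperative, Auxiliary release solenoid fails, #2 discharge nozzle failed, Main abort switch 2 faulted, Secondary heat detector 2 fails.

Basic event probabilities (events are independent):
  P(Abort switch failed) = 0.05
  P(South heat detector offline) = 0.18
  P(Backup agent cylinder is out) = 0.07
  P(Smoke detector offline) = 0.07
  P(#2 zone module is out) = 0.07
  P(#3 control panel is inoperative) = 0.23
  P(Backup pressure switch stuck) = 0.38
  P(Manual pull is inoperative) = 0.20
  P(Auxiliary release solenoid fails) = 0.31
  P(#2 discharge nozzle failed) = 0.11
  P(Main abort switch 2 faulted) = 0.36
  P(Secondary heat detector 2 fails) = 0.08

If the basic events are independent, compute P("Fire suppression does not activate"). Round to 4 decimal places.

0.0032

P(Release chain inoperative) [AND] = 0.18 × 0.07 × 0.07 × 0.07 = 0.000062
P(Zone A down) [OR] = 1 − (1−0.38) × (1−0.20) × (1−0.31) = 0.657760
P(Zone B inoperative) [OR] = 1 − (1−0.23) × (1−0.657760) = 0.736475
P(Manual path down) [AND] = 0.05 × 0.000062 × 0.736475 = 0.000002
P(Agent supply down) [AND] = 0.11 × 0.36 × 0.08 = 0.003168
P(Fire suppression does not activate) [OR] = 1 − (1−0.000002) × (1−0.003168) = 0.003170
Rounded to 4 decimal places: P(Fire suppression does not activate) ≈ 0.0032.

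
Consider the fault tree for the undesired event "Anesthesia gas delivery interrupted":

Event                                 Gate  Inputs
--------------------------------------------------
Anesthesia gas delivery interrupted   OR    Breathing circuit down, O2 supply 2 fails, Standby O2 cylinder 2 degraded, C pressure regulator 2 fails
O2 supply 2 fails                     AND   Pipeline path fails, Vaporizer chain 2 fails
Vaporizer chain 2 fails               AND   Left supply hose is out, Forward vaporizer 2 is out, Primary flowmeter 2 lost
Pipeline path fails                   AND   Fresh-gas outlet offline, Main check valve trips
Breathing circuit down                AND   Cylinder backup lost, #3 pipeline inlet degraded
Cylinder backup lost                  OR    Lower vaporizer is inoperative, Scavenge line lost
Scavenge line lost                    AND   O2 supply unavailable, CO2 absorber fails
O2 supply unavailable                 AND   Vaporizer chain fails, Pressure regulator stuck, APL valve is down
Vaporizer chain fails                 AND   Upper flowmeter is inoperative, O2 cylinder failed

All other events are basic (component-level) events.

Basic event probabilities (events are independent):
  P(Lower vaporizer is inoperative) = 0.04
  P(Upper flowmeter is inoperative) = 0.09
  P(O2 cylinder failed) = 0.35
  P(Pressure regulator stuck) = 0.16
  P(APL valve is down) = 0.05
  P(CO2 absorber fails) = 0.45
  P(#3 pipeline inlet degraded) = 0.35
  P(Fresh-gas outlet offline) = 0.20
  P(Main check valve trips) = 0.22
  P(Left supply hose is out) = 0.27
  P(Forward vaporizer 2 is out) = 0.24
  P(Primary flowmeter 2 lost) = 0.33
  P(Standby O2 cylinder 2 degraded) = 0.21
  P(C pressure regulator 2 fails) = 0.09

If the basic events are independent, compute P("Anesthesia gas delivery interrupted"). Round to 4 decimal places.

0.2919

P(Vaporizer chain fails) [AND] = 0.09 × 0.35 = 0.031500
P(O2 supply unavailable) [AND] = 0.031500 × 0.16 × 0.05 = 0.000252
P(Scavenge line lost) [AND] = 0.000252 × 0.45 = 0.000113
P(Cylinder backup lost) [OR] = 1 − (1−0.04) × (1−0.000113) = 0.040108
P(Breathing circuit down) [AND] = 0.040108 × 0.35 = 0.014038
P(Pipeline path fails) [AND] = 0.20 × 0.22 = 0.044000
P(Vaporizer chain 2 fails) [AND] = 0.27 × 0.24 × 0.33 = 0.021384
P(O2 supply 2 fails) [AND] = 0.044000 × 0.021384 = 0.000941
P(Anesthesia gas delivery interrupted) [OR] = 1 − (1−0.014038) × (1−0.000941) × (1−0.21) × (1−0.09) = 0.291859
Rounded to 4 decimal places: P(Anesthesia gas delivery interrupted) ≈ 0.2919.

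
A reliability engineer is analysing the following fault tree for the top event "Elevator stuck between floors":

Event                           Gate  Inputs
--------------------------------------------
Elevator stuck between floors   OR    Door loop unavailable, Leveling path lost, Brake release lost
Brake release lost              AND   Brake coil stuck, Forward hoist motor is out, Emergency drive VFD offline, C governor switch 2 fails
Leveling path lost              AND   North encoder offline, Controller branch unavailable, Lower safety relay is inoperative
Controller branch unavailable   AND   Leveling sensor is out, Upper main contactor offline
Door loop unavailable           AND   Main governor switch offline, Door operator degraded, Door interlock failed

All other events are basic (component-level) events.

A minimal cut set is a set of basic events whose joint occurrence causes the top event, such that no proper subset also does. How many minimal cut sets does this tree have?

Door loop unavailable [AND]: one cut set from each child combined → 1 × 1 × 1 = 1 cut set(s).
Controller branch unavailable [AND]: one cut set from each child combined → 1 × 1 = 1 cut set(s).
Leveling path lost [AND]: one cut set from each child combined → 1 × 1 × 1 = 1 cut set(s).
Brake release lost [AND]: one cut set from each child combined → 1 × 1 × 1 × 1 = 1 cut set(s).
Elevator stuck between floors [OR]: union of children's cut sets → 3 cut set(s).
Minimal cut sets: {Door interlock failed, Door operator degraded, Main governor switch offline}; {Leveling sensor is out, Lower safety relay is inoperative, North encoder offline, Upper main contactor offline}; {Brake coil stuck, C governor switch 2 fails, Emergency drive VFD offline, Forward hoist motor is out}.

3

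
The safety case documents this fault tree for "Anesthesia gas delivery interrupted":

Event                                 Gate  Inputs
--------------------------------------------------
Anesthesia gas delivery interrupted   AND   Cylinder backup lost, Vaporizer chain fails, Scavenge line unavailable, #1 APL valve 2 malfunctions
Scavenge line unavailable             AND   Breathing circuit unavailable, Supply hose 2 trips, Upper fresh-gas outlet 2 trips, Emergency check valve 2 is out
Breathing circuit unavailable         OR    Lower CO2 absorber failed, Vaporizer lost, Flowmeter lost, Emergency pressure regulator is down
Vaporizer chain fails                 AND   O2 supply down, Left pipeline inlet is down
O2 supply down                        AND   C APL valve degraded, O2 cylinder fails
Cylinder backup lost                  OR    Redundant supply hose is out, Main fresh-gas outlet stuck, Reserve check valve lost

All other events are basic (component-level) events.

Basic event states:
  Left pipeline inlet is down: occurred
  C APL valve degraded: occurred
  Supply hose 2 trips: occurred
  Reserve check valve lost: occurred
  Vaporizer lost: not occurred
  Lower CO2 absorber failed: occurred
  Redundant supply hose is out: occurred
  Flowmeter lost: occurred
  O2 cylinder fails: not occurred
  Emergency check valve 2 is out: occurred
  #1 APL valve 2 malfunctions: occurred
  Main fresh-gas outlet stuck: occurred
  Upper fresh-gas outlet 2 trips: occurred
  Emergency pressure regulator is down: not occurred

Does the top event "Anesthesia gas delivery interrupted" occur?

Cylinder backup lost [OR]: Redundant supply hose is out=occurs, Main fresh-gas outlet stuck=occurs, Reserve check valve lost=occurs → at least one input occurs → occurs.
O2 supply down [AND]: C APL valve degraded=occurs, O2 cylinder fails=not → not all inputs occur → does not occur.
Vaporizer chain fails [AND]: O2 supply down=not, Left pipeline inlet is down=occurs → not all inputs occur → does not occur.
Breathing circuit unavailable [OR]: Lower CO2 absorber failed=occurs, Vaporizer lost=not, Flowmeter lost=occurs, Emergency pressure regulator is down=not → at least one input occurs → occurs.
Scavenge line unavailable [AND]: Breathing circuit unavailable=occurs, Supply hose 2 trips=occurs, Upper fresh-gas outlet 2 trips=occurs, Emergency check valve 2 is out=occurs → all inputs occur → occurs.
Anesthesia gas delivery interrupted [AND]: Cylinder backup lost=occurs, Vaporizer chain fails=not, Scavenge line unavailable=occurs, #1 APL valve 2 malfunctions=occurs → not all inputs occur → does not occur.

No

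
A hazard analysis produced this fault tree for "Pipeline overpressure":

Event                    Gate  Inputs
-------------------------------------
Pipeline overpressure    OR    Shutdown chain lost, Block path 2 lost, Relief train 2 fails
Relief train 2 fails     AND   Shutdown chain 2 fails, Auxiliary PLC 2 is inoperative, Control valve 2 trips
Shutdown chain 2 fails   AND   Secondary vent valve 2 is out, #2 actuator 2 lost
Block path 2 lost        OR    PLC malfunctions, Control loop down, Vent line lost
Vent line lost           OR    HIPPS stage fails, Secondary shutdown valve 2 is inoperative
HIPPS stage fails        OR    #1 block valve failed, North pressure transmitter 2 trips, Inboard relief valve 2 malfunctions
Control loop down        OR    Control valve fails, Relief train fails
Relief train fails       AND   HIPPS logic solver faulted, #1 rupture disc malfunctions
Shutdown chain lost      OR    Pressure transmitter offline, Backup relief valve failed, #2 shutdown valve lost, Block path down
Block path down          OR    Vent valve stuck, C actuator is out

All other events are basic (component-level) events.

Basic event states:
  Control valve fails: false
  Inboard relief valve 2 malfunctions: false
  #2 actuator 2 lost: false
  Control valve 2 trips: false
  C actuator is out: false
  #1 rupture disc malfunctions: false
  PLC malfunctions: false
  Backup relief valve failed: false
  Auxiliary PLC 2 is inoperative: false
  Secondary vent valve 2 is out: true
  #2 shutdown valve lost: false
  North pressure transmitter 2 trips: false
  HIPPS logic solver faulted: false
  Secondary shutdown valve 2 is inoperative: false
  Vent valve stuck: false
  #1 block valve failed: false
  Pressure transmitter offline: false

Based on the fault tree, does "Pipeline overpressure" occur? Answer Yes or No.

Block path down [OR]: Vent valve stuck=not, C actuator is out=not → no input occurs → does not occur.
Shutdown chain lost [OR]: Pressure transmitter offline=not, Backup relief valve failed=not, #2 shutdown valve lost=not, Block path down=not → no input occurs → does not occur.
Relief train fails [AND]: HIPPS logic solver faulted=not, #1 rupture disc malfunctions=not → not all inputs occur → does not occur.
Control loop down [OR]: Control valve fails=not, Relief train fails=not → no input occurs → does not occur.
HIPPS stage fails [OR]: #1 block valve failed=not, North pressure transmitter 2 trips=not, Inboard relief valve 2 malfunctions=not → no input occurs → does not occur.
Vent line lost [OR]: HIPPS stage fails=not, Secondary shutdown valve 2 is inoperative=not → no input occurs → does not occur.
Block path 2 lost [OR]: PLC malfunctions=not, Control loop down=not, Vent line lost=not → no input occurs → does not occur.
Shutdown chain 2 fails [AND]: Secondary vent valve 2 is out=occurs, #2 actuator 2 lost=not → not all inputs occur → does not occur.
Relief train 2 fails [AND]: Shutdown chain 2 fails=not, Auxiliary PLC 2 is inoperative=not, Control valve 2 trips=not → not all inputs occur → does not occur.
Pipeline overpressure [OR]: Shutdown chain lost=not, Block path 2 lost=not, Relief train 2 fails=not → no input occurs → does not occur.

No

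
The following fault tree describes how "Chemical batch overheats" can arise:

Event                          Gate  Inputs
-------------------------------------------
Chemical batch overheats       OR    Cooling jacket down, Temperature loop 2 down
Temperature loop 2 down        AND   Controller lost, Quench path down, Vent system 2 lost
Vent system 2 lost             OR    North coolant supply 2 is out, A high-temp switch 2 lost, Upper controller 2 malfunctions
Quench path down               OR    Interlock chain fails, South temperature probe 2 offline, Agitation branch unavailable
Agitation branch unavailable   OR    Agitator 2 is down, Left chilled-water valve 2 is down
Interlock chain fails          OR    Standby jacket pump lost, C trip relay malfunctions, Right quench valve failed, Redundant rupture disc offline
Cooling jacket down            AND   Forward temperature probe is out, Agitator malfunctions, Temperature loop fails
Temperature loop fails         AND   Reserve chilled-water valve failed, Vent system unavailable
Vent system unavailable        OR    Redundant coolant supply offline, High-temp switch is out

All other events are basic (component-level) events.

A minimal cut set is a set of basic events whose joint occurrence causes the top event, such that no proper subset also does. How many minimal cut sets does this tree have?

23

Vent system unavailable [OR]: union of children's cut sets → 2 cut set(s).
Temperature loop fails [AND]: one cut set from each child combined → 1 × 2 = 2 cut set(s).
Cooling jacket down [AND]: one cut set from each child combined → 1 × 1 × 2 = 2 cut set(s).
Interlock chain fails [OR]: union of children's cut sets → 4 cut set(s).
Agitation branch unavailable [OR]: union of children's cut sets → 2 cut set(s).
Quench path down [OR]: union of children's cut sets → 7 cut set(s).
Vent system 2 lost [OR]: union of children's cut sets → 3 cut set(s).
Temperature loop 2 down [AND]: one cut set from each child combined → 1 × 7 × 3 = 21 cut set(s).
Chemical batch overheats [OR]: union of children's cut sets → 23 cut set(s).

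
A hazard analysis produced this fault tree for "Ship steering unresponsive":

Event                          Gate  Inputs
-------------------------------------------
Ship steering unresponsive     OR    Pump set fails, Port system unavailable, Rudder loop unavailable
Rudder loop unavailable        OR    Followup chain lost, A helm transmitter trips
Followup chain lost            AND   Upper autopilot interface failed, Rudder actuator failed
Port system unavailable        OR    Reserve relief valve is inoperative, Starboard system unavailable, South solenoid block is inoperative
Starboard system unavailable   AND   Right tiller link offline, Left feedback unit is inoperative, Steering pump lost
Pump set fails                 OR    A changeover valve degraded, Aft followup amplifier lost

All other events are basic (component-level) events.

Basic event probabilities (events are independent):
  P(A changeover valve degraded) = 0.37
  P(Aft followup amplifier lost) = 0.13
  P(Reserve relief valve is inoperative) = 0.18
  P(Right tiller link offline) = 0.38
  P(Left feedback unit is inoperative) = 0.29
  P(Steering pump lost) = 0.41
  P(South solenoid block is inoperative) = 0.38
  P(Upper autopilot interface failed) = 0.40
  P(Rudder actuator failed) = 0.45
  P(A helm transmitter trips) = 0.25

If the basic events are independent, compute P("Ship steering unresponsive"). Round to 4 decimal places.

0.8364

P(Pump set fails) [OR] = 1 − (1−0.37) × (1−0.13) = 0.451900
P(Starboard system unavailable) [AND] = 0.38 × 0.29 × 0.41 = 0.045182
P(Port system unavailable) [OR] = 1 − (1−0.18) × (1−0.045182) × (1−0.38) = 0.514571
P(Followup chain lost) [AND] = 0.40 × 0.45 = 0.180000
P(Rudder loop unavailable) [OR] = 1 − (1−0.180000) × (1−0.25) = 0.385000
P(Ship steering unresponsive) [OR] = 1 − (1−0.451900) × (1−0.514571) × (1−0.385000) = 0.836371
Rounded to 4 decimal places: P(Ship steering unresponsive) ≈ 0.8364.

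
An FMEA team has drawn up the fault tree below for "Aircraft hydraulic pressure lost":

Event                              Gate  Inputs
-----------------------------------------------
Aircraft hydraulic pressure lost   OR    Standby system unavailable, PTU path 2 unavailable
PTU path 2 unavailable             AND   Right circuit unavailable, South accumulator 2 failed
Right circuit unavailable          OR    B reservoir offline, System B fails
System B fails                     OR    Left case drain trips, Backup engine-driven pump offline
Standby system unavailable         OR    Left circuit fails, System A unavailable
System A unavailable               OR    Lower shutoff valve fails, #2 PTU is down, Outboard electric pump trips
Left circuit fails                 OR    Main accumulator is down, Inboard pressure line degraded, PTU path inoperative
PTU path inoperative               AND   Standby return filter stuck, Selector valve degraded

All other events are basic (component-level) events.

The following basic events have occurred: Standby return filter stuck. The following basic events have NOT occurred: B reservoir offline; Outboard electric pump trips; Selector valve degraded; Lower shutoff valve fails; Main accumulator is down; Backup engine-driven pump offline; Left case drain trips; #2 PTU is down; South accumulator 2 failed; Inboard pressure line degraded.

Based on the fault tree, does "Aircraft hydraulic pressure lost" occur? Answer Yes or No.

No

PTU path inoperative [AND]: Standby return filter stuck=occurs, Selector valve degraded=not → not all inputs occur → does not occur.
Left circuit fails [OR]: Main accumulator is down=not, Inboard pressure line degraded=not, PTU path inoperative=not → no input occurs → does not occur.
System A unavailable [OR]: Lower shutoff valve fails=not, #2 PTU is down=not, Outboard electric pump trips=not → no input occurs → does not occur.
Standby system unavailable [OR]: Left circuit fails=not, System A unavailable=not → no input occurs → does not occur.
System B fails [OR]: Left case drain trips=not, Backup engine-driven pump offline=not → no input occurs → does not occur.
Right circuit unavailable [OR]: B reservoir offline=not, System B fails=not → no input occurs → does not occur.
PTU path 2 unavailable [AND]: Right circuit unavailable=not, South accumulator 2 failed=not → not all inputs occur → does not occur.
Aircraft hydraulic pressure lost [OR]: Standby system unavailable=not, PTU path 2 unavailable=not → no input occurs → does not occur.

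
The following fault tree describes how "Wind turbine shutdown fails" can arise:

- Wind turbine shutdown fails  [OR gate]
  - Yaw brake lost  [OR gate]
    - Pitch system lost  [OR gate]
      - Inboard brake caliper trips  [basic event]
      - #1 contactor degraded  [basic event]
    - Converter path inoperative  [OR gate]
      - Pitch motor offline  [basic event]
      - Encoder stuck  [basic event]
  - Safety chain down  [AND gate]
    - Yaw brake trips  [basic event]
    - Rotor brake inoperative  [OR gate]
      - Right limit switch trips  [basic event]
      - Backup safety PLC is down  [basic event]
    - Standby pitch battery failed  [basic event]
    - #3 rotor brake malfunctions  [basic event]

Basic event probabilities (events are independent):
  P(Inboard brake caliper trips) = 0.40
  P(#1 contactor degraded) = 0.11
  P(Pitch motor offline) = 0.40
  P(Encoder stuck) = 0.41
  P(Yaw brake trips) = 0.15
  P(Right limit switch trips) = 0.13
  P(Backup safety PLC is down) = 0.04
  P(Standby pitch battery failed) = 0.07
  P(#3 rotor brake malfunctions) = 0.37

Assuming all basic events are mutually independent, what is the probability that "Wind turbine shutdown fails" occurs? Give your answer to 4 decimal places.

0.8111

P(Pitch system lost) [OR] = 1 − (1−0.40) × (1−0.11) = 0.466000
P(Converter path inoperative) [OR] = 1 − (1−0.40) × (1−0.41) = 0.646000
P(Yaw brake lost) [OR] = 1 − (1−0.466000) × (1−0.646000) = 0.810964
P(Rotor brake inoperative) [OR] = 1 − (1−0.13) × (1−0.04) = 0.164800
P(Safety chain down) [AND] = 0.15 × 0.164800 × 0.07 × 0.37 = 0.000640
P(Wind turbine shutdown fails) [OR] = 1 − (1−0.810964) × (1−0.000640) = 0.811085
Rounded to 4 decimal places: P(Wind turbine shutdown fails) ≈ 0.8111.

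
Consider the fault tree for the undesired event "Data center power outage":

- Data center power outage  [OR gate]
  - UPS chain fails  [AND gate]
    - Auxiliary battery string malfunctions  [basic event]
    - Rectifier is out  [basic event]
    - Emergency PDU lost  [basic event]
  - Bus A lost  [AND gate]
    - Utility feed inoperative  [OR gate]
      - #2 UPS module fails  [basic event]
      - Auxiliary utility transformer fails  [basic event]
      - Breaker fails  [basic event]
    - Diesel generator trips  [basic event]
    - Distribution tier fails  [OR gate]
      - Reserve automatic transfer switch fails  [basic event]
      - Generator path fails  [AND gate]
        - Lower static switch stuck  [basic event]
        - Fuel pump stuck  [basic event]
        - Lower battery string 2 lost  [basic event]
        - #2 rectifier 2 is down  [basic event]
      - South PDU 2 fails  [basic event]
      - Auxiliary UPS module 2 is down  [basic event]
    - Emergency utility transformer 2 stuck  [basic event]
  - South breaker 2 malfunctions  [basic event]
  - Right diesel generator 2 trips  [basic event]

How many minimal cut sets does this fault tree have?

UPS chain fails [AND]: one cut set from each child combined → 1 × 1 × 1 = 1 cut set(s).
Utility feed inoperative [OR]: union of children's cut sets → 3 cut set(s).
Generator path fails [AND]: one cut set from each child combined → 1 × 1 × 1 × 1 = 1 cut set(s).
Distribution tier fails [OR]: union of children's cut sets → 4 cut set(s).
Bus A lost [AND]: one cut set from each child combined → 3 × 1 × 4 × 1 = 12 cut set(s).
Data center power outage [OR]: union of children's cut sets → 15 cut set(s).

15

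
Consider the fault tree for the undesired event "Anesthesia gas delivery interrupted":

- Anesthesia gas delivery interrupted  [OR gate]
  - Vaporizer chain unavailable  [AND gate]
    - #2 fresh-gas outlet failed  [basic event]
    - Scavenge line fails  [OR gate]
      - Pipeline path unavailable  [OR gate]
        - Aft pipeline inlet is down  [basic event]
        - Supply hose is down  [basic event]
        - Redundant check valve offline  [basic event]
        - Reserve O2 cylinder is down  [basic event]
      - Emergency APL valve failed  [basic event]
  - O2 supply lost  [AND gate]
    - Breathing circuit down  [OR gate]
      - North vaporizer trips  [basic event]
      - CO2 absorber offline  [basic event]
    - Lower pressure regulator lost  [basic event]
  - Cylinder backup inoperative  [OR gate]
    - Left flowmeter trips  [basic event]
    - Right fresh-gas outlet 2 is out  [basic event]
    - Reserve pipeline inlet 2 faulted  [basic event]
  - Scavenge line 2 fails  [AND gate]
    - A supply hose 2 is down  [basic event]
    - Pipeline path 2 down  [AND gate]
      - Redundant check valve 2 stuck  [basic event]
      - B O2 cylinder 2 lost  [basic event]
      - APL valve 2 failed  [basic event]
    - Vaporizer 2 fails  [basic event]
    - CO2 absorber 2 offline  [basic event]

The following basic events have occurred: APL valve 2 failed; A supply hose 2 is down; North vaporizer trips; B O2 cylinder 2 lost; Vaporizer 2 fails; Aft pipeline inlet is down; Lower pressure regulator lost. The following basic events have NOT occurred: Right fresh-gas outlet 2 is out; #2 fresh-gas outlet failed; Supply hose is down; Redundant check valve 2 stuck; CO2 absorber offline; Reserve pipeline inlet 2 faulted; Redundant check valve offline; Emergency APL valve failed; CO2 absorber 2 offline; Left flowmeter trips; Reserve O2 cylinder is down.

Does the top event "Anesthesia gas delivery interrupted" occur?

Pipeline path unavailable [OR]: Aft pipeline inlet is down=occurs, Supply hose is down=not, Redundant check valve offline=not, Reserve O2 cylinder is down=not → at least one input occurs → occurs.
Scavenge line fails [OR]: Pipeline path unavailable=occurs, Emergency APL valve failed=not → at least one input occurs → occurs.
Vaporizer chain unavailable [AND]: #2 fresh-gas outlet failed=not, Scavenge line fails=occurs → not all inputs occur → does not occur.
Breathing circuit down [OR]: North vaporizer trips=occurs, CO2 absorber offline=not → at least one input occurs → occurs.
O2 supply lost [AND]: Breathing circuit down=occurs, Lower pressure regulator lost=occurs → all inputs occur → occurs.
Cylinder backup inoperative [OR]: Left flowmeter trips=not, Right fresh-gas outlet 2 is out=not, Reserve pipeline inlet 2 faulted=not → no input occurs → does not occur.
Pipeline path 2 down [AND]: Redundant check valve 2 stuck=not, B O2 cylinder 2 lost=occurs, APL valve 2 failed=occurs → not all inputs occur → does not occur.
Scavenge line 2 fails [AND]: A supply hose 2 is down=occurs, Pipeline path 2 down=not, Vaporizer 2 fails=occurs, CO2 absorber 2 offline=not → not all inputs occur → does not occur.
Anesthesia gas delivery interrupted [OR]: Vaporizer chain unavailable=not, O2 supply lost=occurs, Cylinder backup inoperative=not, Scavenge line 2 fails=not → at least one input occurs → occurs.

Yes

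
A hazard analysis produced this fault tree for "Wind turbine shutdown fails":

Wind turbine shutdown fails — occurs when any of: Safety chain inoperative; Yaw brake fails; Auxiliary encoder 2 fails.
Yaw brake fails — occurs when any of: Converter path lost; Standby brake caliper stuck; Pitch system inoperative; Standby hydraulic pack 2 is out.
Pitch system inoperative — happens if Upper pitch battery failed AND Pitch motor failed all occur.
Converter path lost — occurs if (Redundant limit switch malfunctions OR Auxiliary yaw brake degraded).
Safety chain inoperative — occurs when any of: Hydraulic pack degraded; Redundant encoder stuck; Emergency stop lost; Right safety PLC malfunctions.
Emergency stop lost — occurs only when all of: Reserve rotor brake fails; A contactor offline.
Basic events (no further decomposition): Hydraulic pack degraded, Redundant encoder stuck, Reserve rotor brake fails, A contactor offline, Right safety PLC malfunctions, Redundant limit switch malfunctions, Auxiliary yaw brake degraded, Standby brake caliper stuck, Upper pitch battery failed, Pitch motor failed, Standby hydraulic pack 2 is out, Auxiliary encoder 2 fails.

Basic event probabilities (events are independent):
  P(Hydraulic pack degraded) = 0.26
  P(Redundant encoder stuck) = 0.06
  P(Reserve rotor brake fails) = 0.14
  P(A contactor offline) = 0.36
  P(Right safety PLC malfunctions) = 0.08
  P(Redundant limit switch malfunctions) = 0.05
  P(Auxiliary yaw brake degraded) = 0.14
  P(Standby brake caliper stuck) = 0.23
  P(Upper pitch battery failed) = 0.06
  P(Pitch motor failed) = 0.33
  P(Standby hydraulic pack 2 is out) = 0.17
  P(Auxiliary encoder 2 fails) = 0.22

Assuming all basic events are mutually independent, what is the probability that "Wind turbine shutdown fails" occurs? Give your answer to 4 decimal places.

0.7574

P(Emergency stop lost) [AND] = 0.14 × 0.36 = 0.050400
P(Safety chain inoperative) [OR] = 1 − (1−0.26) × (1−0.06) × (1−0.050400) × (1−0.08) = 0.392302
P(Converter path lost) [OR] = 1 − (1−0.05) × (1−0.14) = 0.183000
P(Pitch system inoperative) [AND] = 0.06 × 0.33 = 0.019800
P(Yaw brake fails) [OR] = 1 − (1−0.183000) × (1−0.23) × (1−0.019800) × (1−0.17) = 0.488194
P(Wind turbine shutdown fails) [OR] = 1 − (1−0.392302) × (1−0.488194) × (1−0.22) = 0.757402
Rounded to 4 decimal places: P(Wind turbine shutdown fails) ≈ 0.7574.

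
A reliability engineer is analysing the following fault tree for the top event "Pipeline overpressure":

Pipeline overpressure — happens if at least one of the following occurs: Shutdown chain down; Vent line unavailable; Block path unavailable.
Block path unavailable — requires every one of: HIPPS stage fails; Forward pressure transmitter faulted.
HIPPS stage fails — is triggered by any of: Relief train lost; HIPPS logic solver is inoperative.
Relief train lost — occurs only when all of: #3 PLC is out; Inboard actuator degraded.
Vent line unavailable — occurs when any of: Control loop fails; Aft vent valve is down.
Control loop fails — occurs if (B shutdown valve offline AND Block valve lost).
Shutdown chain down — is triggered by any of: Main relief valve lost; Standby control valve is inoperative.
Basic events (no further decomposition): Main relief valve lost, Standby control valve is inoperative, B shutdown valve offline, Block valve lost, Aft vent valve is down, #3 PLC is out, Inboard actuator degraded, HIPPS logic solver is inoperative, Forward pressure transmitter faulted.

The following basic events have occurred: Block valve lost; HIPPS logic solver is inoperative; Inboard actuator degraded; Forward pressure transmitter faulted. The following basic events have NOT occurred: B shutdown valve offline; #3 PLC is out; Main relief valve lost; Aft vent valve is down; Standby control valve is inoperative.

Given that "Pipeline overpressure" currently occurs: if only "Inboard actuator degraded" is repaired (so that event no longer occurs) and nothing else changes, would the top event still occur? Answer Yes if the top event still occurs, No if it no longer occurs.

Yes

Counterfactual: set "Inboard actuator degraded" to not occurred.
Shutdown chain down [OR]: Main relief valve lost=not, Standby control valve is inoperative=not → no input occurs → does not occur.
Control loop fails [AND]: B shutdown valve offline=not, Block valve lost=occurs → not all inputs occur → does not occur.
Vent line unavailable [OR]: Control loop fails=not, Aft vent valve is down=not → no input occurs → does not occur.
Relief train lost [AND]: #3 PLC is out=not, Inboard actuator degraded=not → not all inputs occur → does not occur.
HIPPS stage fails [OR]: Relief train lost=not, HIPPS logic solver is inoperative=occurs → at least one input occurs → occurs.
Block path unavailable [AND]: HIPPS stage fails=occurs, Forward pressure transmitter faulted=occurs → all inputs occur → occurs.
Pipeline overpressure [OR]: Shutdown chain down=not, Vent line unavailable=not, Block path unavailable=occurs → at least one input occurs → occurs.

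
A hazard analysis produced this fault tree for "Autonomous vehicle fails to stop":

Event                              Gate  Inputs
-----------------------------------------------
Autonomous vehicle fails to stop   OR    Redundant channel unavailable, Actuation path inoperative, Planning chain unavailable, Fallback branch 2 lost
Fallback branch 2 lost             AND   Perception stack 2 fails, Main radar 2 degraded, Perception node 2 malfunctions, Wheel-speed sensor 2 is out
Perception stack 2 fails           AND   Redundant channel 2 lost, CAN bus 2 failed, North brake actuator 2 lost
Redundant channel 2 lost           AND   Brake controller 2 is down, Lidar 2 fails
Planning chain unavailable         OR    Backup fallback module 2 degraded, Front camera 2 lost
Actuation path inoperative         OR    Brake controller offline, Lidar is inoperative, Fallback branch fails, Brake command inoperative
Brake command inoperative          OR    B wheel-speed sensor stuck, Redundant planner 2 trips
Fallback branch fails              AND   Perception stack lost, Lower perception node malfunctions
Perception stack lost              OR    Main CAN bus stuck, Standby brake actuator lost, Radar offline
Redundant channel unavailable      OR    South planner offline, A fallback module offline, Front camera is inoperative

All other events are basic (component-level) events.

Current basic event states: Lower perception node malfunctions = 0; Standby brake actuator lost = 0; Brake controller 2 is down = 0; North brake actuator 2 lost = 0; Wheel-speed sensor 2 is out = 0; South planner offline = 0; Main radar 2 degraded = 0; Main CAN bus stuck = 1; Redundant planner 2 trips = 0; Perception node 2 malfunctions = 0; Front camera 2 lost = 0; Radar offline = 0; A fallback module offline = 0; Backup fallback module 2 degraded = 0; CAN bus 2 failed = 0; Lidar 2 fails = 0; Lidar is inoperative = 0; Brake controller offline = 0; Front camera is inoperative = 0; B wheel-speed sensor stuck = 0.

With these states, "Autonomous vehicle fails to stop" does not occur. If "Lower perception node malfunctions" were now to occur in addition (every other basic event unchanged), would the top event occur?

Yes

Counterfactual: set "Lower perception node malfunctions" to occurred.
Redundant channel unavailable [OR]: South planner offline=not, A fallback module offline=not, Front camera is inoperative=not → no input occurs → does not occur.
Perception stack lost [OR]: Main CAN bus stuck=occurs, Standby brake actuator lost=not, Radar offline=not → at least one input occurs → occurs.
Fallback branch fails [AND]: Perception stack lost=occurs, Lower perception node malfunctions=occurs → all inputs occur → occurs.
Brake command inoperative [OR]: B wheel-speed sensor stuck=not, Redundant planner 2 trips=not → no input occurs → does not occur.
Actuation path inoperative [OR]: Brake controller offline=not, Lidar is inoperative=not, Fallback branch fails=occurs, Brake command inoperative=not → at least one input occurs → occurs.
Planning chain unavailable [OR]: Backup fallback module 2 degraded=not, Front camera 2 lost=not → no input occurs → does not occur.
Redundant channel 2 lost [AND]: Brake controller 2 is down=not, Lidar 2 fails=not → not all inputs occur → does not occur.
Perception stack 2 fails [AND]: Redundant channel 2 lost=not, CAN bus 2 failed=not, North brake actuator 2 lost=not → not all inputs occur → does not occur.
Fallback branch 2 lost [AND]: Perception stack 2 fails=not, Main radar 2 degraded=not, Perception node 2 malfunctions=not, Wheel-speed sensor 2 is out=not → not all inputs occur → does not occur.
Autonomous vehicle fails to stop [OR]: Redundant channel unavailable=not, Actuation path inoperative=occurs, Planning chain unavailable=not, Fallback branch 2 lost=not → at least one input occurs → occurs.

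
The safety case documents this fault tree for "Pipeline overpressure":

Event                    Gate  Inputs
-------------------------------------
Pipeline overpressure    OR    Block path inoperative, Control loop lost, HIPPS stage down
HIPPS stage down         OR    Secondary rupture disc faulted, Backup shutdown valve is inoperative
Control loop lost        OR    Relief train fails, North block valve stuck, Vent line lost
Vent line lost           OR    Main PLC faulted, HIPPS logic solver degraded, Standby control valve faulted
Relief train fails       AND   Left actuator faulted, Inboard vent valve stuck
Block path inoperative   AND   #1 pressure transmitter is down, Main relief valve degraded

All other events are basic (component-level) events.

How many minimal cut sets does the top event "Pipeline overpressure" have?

8

Block path inoperative [AND]: one cut set from each child combined → 1 × 1 = 1 cut set(s).
Relief train fails [AND]: one cut set from each child combined → 1 × 1 = 1 cut set(s).
Vent line lost [OR]: union of children's cut sets → 3 cut set(s).
Control loop lost [OR]: union of children's cut sets → 5 cut set(s).
HIPPS stage down [OR]: union of children's cut sets → 2 cut set(s).
Pipeline overpressure [OR]: union of children's cut sets → 8 cut set(s).
Minimal cut sets: {#1 pressure transmitter is down, Main relief valve degraded}; {Inboard vent valve stuck, Left actuator faulted}; {North block valve stuck}; {Main PLC faulted}; {HIPPS logic solver degraded}; {Standby control valve faulted}; {Secondary rupture disc faulted}; {Backup shutdown valve is inoperative}.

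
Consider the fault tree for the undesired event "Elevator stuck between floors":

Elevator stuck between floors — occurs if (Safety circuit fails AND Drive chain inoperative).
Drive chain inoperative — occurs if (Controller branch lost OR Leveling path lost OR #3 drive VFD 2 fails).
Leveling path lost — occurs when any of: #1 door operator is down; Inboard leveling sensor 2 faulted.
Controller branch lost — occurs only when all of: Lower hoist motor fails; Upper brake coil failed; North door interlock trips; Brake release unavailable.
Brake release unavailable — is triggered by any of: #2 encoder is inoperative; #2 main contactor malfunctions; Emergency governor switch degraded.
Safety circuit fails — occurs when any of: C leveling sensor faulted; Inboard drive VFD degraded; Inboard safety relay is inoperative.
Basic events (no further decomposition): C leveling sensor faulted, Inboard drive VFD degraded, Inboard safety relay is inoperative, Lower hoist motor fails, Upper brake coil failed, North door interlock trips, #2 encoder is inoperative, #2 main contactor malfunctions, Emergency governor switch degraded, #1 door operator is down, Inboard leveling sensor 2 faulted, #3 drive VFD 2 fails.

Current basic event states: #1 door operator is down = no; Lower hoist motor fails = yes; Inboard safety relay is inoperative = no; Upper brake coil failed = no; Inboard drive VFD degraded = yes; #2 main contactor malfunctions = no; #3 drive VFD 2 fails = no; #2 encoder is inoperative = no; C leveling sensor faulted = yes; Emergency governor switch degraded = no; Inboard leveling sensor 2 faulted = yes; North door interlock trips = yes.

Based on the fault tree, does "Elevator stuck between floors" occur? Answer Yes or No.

Safety circuit fails [OR]: C leveling sensor faulted=occurs, Inboard drive VFD degraded=occurs, Inboard safety relay is inoperative=not → at least one input occurs → occurs.
Brake release unavailable [OR]: #2 encoder is inoperative=not, #2 main contactor malfunctions=not, Emergency governor switch degraded=not → no input occurs → does not occur.
Controller branch lost [AND]: Lower hoist motor fails=occurs, Upper brake coil failed=not, North door interlock trips=occurs, Brake release unavailable=not → not all inputs occur → does not occur.
Leveling path lost [OR]: #1 door operator is down=not, Inboard leveling sensor 2 faulted=occurs → at least one input occurs → occurs.
Drive chain inoperative [OR]: Controller branch lost=not, Leveling path lost=occurs, #3 drive VFD 2 fails=not → at least one input occurs → occurs.
Elevator stuck between floors [AND]: Safety circuit fails=occurs, Drive chain inoperative=occurs → all inputs occur → occurs.

Yes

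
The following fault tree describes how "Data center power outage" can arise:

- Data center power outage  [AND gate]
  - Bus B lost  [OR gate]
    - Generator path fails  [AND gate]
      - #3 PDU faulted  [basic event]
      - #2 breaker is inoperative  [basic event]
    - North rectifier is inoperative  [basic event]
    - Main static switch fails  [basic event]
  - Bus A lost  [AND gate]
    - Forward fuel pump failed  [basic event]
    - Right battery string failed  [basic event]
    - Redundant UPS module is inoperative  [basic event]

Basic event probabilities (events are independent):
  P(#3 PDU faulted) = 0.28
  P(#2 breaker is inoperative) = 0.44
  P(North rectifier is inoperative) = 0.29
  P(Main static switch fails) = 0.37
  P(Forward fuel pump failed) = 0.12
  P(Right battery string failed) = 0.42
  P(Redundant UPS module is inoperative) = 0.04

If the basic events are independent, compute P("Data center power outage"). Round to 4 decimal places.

0.0012

P(Generator path fails) [AND] = 0.28 × 0.44 = 0.123200
P(Bus B lost) [OR] = 1 − (1−0.123200) × (1−0.29) × (1−0.37) = 0.607807
P(Bus A lost) [AND] = 0.12 × 0.42 × 0.04 = 0.002016
P(Data center power outage) [AND] = 0.607807 × 0.002016 = 0.001225
Rounded to 4 decimal places: P(Data center power outage) ≈ 0.0012.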